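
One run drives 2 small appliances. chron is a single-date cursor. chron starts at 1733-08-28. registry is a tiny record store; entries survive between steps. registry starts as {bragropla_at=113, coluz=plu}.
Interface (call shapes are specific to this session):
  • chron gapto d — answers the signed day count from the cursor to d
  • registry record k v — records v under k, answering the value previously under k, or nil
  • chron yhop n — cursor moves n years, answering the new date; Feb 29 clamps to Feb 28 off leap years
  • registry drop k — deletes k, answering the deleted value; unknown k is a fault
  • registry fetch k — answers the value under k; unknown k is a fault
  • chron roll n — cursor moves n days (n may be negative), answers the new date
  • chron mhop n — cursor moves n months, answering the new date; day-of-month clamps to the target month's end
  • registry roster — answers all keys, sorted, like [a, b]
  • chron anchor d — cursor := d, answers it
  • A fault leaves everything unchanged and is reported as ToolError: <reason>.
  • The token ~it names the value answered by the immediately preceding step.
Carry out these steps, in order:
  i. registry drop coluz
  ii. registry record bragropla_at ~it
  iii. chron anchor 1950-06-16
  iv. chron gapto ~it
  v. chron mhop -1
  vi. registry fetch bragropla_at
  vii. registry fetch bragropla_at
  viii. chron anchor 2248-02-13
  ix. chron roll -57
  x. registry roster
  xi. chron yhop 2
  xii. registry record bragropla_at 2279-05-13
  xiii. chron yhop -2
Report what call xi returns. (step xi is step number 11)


Answer: 2249-12-18

Derivation:
-> registry drop(k→coluz)
<- plu
-> registry record(k→bragropla_at, v→~it)
<- 113
-> chron anchor(d→1950-06-16)
<- 1950-06-16
-> chron gapto(d→~it)
<- 0
-> chron mhop(n→-1)
<- 1950-05-16
-> registry fetch(k→bragropla_at)
<- plu
-> registry fetch(k→bragropla_at)
<- plu
-> chron anchor(d→2248-02-13)
<- 2248-02-13
-> chron roll(n→-57)
<- 2247-12-18
-> registry roster()
<- [bragropla_at]
-> chron yhop(n→2)
<- 2249-12-18
-> registry record(k→bragropla_at, v→2279-05-13)
<- plu
-> chron yhop(n→-2)
<- 2247-12-18


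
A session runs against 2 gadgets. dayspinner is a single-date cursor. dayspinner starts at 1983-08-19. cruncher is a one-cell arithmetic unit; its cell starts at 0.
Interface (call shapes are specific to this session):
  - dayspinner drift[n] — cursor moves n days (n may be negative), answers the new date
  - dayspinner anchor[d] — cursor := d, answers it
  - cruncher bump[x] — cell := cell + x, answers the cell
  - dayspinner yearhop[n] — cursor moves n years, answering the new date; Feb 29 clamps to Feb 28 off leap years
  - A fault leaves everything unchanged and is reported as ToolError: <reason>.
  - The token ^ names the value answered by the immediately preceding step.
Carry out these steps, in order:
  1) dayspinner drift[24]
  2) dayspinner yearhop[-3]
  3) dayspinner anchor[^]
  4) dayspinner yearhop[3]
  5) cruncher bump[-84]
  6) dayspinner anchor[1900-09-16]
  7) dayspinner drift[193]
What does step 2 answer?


>> dayspinner drift(24)
<< 1983-09-12
>> dayspinner yearhop(-3)
<< 1980-09-12
>> dayspinner anchor(^)
<< 1980-09-12
>> dayspinner yearhop(3)
<< 1983-09-12
>> cruncher bump(-84)
<< -84
>> dayspinner anchor(1900-09-16)
<< 1900-09-16
>> dayspinner drift(193)
<< 1901-03-28

Answer: 1980-09-12


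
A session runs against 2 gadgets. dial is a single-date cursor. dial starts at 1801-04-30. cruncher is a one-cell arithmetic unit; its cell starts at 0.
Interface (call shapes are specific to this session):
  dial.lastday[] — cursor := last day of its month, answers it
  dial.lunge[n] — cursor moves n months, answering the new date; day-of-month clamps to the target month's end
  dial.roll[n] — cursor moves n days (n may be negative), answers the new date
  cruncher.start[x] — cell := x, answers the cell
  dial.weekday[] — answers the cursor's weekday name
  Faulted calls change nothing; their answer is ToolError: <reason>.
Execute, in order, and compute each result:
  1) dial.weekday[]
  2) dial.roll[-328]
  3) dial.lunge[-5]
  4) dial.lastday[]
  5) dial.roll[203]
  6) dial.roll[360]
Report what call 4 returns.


Answer: 1800-01-31

Derivation:
Step: dial.weekday[]
Result: Thursday
Step: dial.roll[n: -328]
Result: 1800-06-06
Step: dial.lunge[n: -5]
Result: 1800-01-06
Step: dial.lastday[]
Result: 1800-01-31
Step: dial.roll[n: 203]
Result: 1800-08-22
Step: dial.roll[n: 360]
Result: 1801-08-17


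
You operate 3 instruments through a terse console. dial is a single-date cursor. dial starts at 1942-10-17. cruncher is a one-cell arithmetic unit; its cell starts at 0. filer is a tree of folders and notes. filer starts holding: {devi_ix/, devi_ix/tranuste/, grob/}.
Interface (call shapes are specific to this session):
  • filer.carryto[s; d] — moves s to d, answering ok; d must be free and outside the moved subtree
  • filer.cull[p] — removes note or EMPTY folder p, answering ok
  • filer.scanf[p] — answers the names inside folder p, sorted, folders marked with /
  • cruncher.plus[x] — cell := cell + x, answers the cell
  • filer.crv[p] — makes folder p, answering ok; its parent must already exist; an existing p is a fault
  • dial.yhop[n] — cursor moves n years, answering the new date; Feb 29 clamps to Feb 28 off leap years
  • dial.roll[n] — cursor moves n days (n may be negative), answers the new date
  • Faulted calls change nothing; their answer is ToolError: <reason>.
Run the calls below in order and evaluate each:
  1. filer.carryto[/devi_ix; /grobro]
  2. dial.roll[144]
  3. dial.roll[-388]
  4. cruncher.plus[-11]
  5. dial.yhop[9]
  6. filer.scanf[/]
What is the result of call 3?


Now I run filer.carryto passing s: /devi_ix, d: /grobro: ok.
I use dial.roll passing n: 144, and get 1943-03-10.
Calling dial.roll passing n: -388, — result: 1942-02-15.
Now I run cruncher.plus passing x: -11, and observe -11.
Next I call dial.yhop passing n: 9, which returns 1951-02-15.
I use filer.scanf passing p: /, which returns [grob/, grobro/].

Answer: 1942-02-15


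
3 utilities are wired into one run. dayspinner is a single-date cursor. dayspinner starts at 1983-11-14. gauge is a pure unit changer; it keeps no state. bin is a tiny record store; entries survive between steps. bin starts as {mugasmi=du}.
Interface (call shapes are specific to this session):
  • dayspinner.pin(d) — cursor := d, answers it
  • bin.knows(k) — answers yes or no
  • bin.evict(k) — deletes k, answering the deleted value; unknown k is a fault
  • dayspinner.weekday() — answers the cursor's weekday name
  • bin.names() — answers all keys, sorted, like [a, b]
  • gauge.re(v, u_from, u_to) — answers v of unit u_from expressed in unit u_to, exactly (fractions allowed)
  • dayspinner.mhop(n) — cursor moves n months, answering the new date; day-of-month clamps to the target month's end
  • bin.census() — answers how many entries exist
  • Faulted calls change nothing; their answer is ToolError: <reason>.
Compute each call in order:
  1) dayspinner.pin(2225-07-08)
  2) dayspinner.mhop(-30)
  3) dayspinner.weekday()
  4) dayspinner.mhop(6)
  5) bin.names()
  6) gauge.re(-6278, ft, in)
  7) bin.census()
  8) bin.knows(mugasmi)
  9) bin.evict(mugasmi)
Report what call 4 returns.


·→ pin(d=2225-07-08)
·← 2225-07-08
·→ mhop(n=-30)
·← 2223-01-08
·→ weekday()
·← Wednesday
·→ mhop(n=6)
·← 2223-07-08
·→ names()
·← [mugasmi]
·→ re(v=-6278, u_from=ft, u_to=in)
·← -75336
·→ census()
·← 1
·→ knows(k=mugasmi)
·← yes
·→ evict(k=mugasmi)
·← du

Answer: 2223-07-08


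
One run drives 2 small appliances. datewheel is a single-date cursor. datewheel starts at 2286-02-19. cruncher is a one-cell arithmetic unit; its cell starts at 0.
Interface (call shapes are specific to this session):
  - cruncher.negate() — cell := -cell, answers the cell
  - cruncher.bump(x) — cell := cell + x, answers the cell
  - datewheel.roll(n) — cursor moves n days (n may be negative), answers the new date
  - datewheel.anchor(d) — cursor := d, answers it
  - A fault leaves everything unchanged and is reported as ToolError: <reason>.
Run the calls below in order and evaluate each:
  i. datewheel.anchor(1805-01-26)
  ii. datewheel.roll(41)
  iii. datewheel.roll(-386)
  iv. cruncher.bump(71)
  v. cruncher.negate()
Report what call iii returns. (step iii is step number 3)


$ datewheel.anchor 1805-01-26
= 1805-01-26
$ datewheel.roll 41
= 1805-03-08
$ datewheel.roll -386
= 1804-02-16
$ cruncher.bump 71
= 71
$ cruncher.negate
= -71

Answer: 1804-02-16


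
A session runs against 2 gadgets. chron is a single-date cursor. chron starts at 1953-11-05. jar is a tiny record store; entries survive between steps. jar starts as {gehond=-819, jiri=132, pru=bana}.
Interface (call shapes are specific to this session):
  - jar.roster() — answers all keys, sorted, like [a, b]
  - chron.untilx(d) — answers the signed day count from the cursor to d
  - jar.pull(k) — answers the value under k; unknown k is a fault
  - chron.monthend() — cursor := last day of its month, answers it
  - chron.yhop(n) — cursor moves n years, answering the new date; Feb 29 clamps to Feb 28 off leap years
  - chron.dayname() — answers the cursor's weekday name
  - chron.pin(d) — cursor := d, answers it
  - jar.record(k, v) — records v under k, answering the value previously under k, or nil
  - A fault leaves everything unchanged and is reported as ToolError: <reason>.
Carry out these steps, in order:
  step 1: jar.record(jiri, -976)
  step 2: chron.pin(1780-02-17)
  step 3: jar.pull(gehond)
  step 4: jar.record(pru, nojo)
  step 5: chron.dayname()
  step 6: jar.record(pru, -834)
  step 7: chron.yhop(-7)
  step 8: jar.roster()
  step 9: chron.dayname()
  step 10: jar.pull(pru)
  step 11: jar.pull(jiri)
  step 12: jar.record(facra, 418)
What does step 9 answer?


CALL record[k→jiri; v→-976]
RET  132
CALL pin[d→1780-02-17]
RET  1780-02-17
CALL pull[k→gehond]
RET  -819
CALL record[k→pru; v→nojo]
RET  bana
CALL dayname[]
RET  Thursday
CALL record[k→pru; v→-834]
RET  nojo
CALL yhop[n→-7]
RET  1773-02-17
CALL roster[]
RET  [gehond, jiri, pru]
CALL dayname[]
RET  Wednesday
CALL pull[k→pru]
RET  -834
CALL pull[k→jiri]
RET  -976
CALL record[k→facra; v→418]
RET  nil

Answer: Wednesday


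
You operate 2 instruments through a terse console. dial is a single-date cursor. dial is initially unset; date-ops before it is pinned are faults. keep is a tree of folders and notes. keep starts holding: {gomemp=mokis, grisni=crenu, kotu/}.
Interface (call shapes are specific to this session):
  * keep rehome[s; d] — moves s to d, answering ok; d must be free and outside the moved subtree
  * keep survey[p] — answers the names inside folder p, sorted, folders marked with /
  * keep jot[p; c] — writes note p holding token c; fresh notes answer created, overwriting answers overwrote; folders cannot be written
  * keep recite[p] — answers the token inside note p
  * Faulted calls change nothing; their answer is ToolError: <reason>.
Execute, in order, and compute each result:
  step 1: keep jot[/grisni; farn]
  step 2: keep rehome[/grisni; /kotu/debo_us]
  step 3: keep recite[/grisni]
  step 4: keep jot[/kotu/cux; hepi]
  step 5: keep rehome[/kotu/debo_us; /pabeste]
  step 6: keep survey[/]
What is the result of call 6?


$ keep jot p: /grisni c: farn
:: overwrote
$ keep rehome s: /grisni d: /kotu/debo_us
:: ok
$ keep recite p: /grisni
:: ToolError: not found
$ keep jot p: /kotu/cux c: hepi
:: created
$ keep rehome s: /kotu/debo_us d: /pabeste
:: ok
$ keep survey p: /
:: [gomemp, kotu/, pabeste]

Answer: [gomemp, kotu/, pabeste]


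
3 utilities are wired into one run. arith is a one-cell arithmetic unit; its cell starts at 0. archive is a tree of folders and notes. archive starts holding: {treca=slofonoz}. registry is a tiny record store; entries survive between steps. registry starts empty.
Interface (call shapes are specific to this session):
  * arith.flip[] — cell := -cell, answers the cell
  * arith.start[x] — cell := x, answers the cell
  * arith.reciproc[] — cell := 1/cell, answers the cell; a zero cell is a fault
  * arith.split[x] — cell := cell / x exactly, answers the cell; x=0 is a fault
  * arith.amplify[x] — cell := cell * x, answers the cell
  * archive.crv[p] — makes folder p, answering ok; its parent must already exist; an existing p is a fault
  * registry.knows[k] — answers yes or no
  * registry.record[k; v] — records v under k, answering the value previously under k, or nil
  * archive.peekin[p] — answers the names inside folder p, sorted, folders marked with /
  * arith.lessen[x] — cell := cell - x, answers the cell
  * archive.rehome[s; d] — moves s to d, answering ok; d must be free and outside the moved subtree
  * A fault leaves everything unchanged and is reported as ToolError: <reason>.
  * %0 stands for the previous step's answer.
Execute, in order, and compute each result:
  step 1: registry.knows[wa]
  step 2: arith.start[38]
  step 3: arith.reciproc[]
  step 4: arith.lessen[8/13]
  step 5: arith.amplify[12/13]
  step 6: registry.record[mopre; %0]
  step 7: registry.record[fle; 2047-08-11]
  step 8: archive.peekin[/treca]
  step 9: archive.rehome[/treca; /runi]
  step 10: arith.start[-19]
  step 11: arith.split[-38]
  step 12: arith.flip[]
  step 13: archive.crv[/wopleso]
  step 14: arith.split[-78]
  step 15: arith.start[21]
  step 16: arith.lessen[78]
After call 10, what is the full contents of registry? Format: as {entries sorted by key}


$ knows k: wa
[out] no
$ start x: 38
[out] 38
$ reciproc
[out] 1/38
$ lessen x: 8/13
[out] -291/494
$ amplify x: 12/13
[out] -1746/3211
$ record k: mopre v: %0
[out] nil
$ record k: fle v: 2047-08-11
[out] nil
$ peekin p: /treca
[out] ToolError: not a directory
$ rehome s: /treca d: /runi
[out] ok
$ start x: -19
[out] -19
$ split x: -38
[out] 1/2
$ flip
[out] -1/2
$ crv p: /wopleso
[out] ok
$ split x: -78
[out] 1/156
$ start x: 21
[out] 21
$ lessen x: 78
[out] -57

Answer: {fle=2047-08-11, mopre=-1746/3211}


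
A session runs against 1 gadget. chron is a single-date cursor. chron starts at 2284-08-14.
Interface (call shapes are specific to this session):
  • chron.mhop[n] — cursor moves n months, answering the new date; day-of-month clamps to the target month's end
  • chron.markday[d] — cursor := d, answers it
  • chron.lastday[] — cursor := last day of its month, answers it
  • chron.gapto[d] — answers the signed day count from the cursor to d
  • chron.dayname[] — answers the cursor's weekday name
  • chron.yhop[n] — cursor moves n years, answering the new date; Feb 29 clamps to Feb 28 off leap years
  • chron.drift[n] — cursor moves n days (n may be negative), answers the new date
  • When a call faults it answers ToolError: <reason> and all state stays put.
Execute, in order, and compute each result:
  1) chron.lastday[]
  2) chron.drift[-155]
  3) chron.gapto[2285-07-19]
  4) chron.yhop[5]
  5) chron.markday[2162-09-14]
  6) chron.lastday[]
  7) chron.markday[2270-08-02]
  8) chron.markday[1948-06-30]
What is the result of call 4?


% 1. chron.lastday() ~> 2284-08-31
% 2. chron.drift(n→-155) ~> 2284-03-29
% 3. chron.gapto(d→2285-07-19) ~> 477
% 4. chron.yhop(n→5) ~> 2289-03-29
% 5. chron.markday(d→2162-09-14) ~> 2162-09-14
% 6. chron.lastday() ~> 2162-09-30
% 7. chron.markday(d→2270-08-02) ~> 2270-08-02
% 8. chron.markday(d→1948-06-30) ~> 1948-06-30

Answer: 2289-03-29


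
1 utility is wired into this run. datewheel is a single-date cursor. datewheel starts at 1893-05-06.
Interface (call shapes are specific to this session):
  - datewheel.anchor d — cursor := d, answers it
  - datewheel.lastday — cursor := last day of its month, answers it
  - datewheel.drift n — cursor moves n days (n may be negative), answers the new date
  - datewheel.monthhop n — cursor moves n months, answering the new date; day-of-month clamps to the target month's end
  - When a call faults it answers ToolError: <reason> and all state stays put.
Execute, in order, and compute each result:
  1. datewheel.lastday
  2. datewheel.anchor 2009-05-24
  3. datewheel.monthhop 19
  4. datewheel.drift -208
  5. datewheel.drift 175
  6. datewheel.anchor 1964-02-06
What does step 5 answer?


Answer: 2010-11-21

Derivation:
==> datewheel.lastday()
<== 1893-05-31
==> datewheel.anchor(d→2009-05-24)
<== 2009-05-24
==> datewheel.monthhop(n→19)
<== 2010-12-24
==> datewheel.drift(n→-208)
<== 2010-05-30
==> datewheel.drift(n→175)
<== 2010-11-21
==> datewheel.anchor(d→1964-02-06)
<== 1964-02-06


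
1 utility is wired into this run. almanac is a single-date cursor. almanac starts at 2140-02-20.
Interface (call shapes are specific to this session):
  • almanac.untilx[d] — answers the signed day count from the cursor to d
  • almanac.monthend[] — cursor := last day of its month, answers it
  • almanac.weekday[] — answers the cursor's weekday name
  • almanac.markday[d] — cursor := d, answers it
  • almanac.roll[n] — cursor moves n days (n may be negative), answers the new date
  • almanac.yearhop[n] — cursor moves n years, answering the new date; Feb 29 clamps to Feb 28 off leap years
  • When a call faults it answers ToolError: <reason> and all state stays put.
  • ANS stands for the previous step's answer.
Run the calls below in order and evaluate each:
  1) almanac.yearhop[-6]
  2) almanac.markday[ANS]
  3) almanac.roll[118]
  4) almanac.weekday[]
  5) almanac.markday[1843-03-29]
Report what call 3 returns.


Step: yearhop[n→-6]
Result: 2134-02-20
Step: markday[d→ANS]
Result: 2134-02-20
Step: roll[n→118]
Result: 2134-06-18
Step: weekday[]
Result: Friday
Step: markday[d→1843-03-29]
Result: 1843-03-29

Answer: 2134-06-18


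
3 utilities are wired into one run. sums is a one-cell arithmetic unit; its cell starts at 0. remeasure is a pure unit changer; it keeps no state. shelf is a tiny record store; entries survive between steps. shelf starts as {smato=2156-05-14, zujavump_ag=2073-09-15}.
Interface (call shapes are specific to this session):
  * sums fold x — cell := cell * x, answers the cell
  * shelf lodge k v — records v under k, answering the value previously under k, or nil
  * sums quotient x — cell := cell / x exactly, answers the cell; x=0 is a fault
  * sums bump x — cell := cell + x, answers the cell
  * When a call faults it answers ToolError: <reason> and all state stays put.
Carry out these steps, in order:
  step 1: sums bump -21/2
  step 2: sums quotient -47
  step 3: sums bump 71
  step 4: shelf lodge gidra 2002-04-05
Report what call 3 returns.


% sums bump x='-21/2'
:: -21/2
% sums quotient x='-47'
:: 21/94
% sums bump x='71'
:: 6695/94
% shelf lodge k='gidra' v='2002-04-05'
:: nil

Answer: 6695/94


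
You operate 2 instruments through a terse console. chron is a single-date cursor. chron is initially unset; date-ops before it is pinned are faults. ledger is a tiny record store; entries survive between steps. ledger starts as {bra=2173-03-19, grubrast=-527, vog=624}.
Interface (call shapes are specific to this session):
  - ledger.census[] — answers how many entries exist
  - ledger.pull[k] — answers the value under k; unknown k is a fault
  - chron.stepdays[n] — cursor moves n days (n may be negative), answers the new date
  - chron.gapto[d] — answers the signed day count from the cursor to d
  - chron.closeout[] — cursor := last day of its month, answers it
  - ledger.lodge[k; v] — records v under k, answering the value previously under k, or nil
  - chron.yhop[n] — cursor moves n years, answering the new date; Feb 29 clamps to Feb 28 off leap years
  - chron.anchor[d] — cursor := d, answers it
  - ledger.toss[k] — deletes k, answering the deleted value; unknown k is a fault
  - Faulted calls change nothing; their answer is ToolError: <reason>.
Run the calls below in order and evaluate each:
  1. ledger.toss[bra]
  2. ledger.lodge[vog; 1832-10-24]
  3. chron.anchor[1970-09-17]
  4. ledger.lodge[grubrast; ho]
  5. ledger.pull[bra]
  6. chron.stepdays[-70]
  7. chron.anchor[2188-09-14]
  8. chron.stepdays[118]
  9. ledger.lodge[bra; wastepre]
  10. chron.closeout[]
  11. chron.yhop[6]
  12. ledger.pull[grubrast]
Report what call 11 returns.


~$ ledger.toss k: bra
  2173-03-19
~$ ledger.lodge k: vog v: 1832-10-24
  624
~$ chron.anchor d: 1970-09-17
  1970-09-17
~$ ledger.lodge k: grubrast v: ho
  -527
~$ ledger.pull k: bra
  ToolError: no such key bra
~$ chron.stepdays n: -70
  1970-07-09
~$ chron.anchor d: 2188-09-14
  2188-09-14
~$ chron.stepdays n: 118
  2189-01-10
~$ ledger.lodge k: bra v: wastepre
  nil
~$ chron.closeout
  2189-01-31
~$ chron.yhop n: 6
  2195-01-31
~$ ledger.pull k: grubrast
  ho

Answer: 2195-01-31


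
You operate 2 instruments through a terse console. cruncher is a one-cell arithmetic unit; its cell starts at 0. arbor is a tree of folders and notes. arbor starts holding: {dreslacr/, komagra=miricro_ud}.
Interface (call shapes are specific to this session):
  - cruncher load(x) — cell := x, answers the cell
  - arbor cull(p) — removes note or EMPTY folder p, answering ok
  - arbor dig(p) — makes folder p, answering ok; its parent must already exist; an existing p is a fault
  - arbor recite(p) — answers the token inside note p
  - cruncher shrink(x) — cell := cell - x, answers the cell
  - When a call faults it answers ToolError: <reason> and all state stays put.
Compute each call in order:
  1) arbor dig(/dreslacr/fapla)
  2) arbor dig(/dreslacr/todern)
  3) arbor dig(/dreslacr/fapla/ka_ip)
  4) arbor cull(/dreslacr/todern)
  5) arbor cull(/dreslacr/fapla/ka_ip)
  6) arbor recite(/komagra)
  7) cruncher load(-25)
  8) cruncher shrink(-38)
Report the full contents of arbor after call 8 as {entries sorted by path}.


Answer: {dreslacr/, dreslacr/fapla/, komagra=miricro_ud}

Derivation:
→ arbor dig(p→/dreslacr/fapla)
← ok
→ arbor dig(p→/dreslacr/todern)
← ok
→ arbor dig(p→/dreslacr/fapla/ka_ip)
← ok
→ arbor cull(p→/dreslacr/todern)
← ok
→ arbor cull(p→/dreslacr/fapla/ka_ip)
← ok
→ arbor recite(p→/komagra)
← miricro_ud
→ cruncher load(x→-25)
← -25
→ cruncher shrink(x→-38)
← 13


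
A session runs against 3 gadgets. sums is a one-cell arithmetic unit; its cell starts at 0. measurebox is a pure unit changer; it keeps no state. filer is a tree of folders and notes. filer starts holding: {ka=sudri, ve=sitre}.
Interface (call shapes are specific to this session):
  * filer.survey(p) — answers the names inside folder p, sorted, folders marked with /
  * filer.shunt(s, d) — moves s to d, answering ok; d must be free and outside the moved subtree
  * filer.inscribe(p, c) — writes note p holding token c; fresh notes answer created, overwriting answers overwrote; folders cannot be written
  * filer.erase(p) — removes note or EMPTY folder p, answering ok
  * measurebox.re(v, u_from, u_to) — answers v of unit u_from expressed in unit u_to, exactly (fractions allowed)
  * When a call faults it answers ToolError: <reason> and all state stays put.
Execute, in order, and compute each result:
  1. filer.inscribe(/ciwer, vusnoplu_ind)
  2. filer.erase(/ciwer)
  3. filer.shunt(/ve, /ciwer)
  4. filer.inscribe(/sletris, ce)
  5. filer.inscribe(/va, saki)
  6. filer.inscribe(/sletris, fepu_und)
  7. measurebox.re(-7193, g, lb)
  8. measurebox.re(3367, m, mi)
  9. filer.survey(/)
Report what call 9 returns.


Answer: [ciwer, ka, sletris, va]

Derivation:
==> filer.inscribe(p→/ciwer, c→vusnoplu_ind)
<== created
==> filer.erase(p→/ciwer)
<== ok
==> filer.shunt(s→/ve, d→/ciwer)
<== ok
==> filer.inscribe(p→/sletris, c→ce)
<== created
==> filer.inscribe(p→/va, c→saki)
<== created
==> filer.inscribe(p→/sletris, c→fepu_und)
<== overwrote
==> measurebox.re(v→-7193, u_from→g, u_to→lb)
<== -719300000/45359237
==> measurebox.re(v→3367, u_from→m, u_to→mi)
<== 420875/201168
==> filer.survey(p→/)
<== [ciwer, ka, sletris, va]


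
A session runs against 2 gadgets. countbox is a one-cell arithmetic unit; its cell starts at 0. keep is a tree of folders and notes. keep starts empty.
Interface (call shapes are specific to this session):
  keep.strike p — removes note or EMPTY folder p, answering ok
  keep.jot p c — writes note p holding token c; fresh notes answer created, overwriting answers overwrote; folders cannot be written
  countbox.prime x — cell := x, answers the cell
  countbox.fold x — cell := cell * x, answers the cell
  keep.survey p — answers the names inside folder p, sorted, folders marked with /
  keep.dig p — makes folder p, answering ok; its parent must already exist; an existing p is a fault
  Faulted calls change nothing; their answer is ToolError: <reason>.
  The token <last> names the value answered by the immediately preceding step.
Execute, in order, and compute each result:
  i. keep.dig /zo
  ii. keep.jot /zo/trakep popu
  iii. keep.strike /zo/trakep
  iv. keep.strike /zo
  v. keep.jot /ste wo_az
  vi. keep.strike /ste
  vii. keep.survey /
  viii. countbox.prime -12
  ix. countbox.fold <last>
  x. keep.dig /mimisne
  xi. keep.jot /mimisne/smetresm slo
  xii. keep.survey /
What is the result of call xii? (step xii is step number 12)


Answer: [mimisne/]

Derivation:
% keep.dig p: /zo
  ok
% keep.jot p: /zo/trakep c: popu
  created
% keep.strike p: /zo/trakep
  ok
% keep.strike p: /zo
  ok
% keep.jot p: /ste c: wo_az
  created
% keep.strike p: /ste
  ok
% keep.survey p: /
  []
% countbox.prime x: -12
  -12
% countbox.fold x: <last>
  144
% keep.dig p: /mimisne
  ok
% keep.jot p: /mimisne/smetresm c: slo
  created
% keep.survey p: /
  [mimisne/]


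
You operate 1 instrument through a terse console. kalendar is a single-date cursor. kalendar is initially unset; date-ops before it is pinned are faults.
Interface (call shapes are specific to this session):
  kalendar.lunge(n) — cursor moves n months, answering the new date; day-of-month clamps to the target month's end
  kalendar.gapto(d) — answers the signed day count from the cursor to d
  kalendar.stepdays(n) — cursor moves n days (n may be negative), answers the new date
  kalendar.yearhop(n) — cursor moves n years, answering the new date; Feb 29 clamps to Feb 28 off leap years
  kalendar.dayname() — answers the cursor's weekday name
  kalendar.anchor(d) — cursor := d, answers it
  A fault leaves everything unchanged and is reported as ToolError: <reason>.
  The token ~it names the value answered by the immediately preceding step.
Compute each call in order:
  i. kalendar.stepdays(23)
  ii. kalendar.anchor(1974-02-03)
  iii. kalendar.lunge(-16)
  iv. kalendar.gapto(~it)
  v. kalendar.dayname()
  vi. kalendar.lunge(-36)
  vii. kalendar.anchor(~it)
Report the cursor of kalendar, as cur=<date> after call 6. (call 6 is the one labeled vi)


Using stepdays on 23, yielding ToolError: no date set.
I call anchor on 1974-02-03, which returns 1974-02-03.
Invoking lunge on -16, giving 1972-10-03.
Then gapto on ~it, and observe 0.
Calling dayname(), and see Tuesday.
Using lunge on -36, which returns 1969-10-03.
Invoking anchor on ~it, yielding 1969-10-03.

Answer: cur=1969-10-03


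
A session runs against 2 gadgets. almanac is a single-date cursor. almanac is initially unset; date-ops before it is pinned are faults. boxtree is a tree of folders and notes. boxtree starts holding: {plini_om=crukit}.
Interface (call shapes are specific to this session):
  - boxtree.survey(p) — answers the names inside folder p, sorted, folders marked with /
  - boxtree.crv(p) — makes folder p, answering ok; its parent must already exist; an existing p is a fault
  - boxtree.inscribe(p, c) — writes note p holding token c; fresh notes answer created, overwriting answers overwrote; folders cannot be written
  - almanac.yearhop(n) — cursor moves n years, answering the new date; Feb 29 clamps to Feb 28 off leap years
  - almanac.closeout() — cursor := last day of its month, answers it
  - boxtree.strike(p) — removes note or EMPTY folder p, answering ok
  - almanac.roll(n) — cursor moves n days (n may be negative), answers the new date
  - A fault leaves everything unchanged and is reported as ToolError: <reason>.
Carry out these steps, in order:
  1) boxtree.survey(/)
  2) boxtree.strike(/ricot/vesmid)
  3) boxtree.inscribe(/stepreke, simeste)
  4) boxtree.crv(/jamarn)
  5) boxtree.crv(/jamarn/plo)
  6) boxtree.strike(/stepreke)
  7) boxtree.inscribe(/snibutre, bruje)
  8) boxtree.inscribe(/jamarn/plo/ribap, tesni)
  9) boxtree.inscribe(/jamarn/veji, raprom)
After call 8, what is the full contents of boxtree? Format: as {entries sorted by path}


Answer: {jamarn/, jamarn/plo/, jamarn/plo/ribap=tesni, plini_om=crukit, snibutre=bruje}

Derivation:
~$ boxtree.survey p→/
:: [plini_om]
~$ boxtree.strike p→/ricot/vesmid
:: ToolError: not found
~$ boxtree.inscribe p→/stepreke c→simeste
:: created
~$ boxtree.crv p→/jamarn
:: ok
~$ boxtree.crv p→/jamarn/plo
:: ok
~$ boxtree.strike p→/stepreke
:: ok
~$ boxtree.inscribe p→/snibutre c→bruje
:: created
~$ boxtree.inscribe p→/jamarn/plo/ribap c→tesni
:: created
~$ boxtree.inscribe p→/jamarn/veji c→raprom
:: created


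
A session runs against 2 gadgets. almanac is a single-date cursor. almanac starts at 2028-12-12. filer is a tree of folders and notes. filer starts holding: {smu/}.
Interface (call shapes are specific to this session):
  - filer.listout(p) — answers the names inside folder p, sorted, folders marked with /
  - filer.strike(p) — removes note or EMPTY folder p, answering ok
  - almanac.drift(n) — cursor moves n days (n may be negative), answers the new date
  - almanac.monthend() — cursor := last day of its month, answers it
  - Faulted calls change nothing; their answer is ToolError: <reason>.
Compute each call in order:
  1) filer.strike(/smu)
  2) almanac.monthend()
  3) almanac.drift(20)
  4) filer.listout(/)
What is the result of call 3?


Answer: 2029-01-20

Derivation:
==> filer.strike(p=/smu)
<== ok
==> almanac.monthend()
<== 2028-12-31
==> almanac.drift(n=20)
<== 2029-01-20
==> filer.listout(p=/)
<== []


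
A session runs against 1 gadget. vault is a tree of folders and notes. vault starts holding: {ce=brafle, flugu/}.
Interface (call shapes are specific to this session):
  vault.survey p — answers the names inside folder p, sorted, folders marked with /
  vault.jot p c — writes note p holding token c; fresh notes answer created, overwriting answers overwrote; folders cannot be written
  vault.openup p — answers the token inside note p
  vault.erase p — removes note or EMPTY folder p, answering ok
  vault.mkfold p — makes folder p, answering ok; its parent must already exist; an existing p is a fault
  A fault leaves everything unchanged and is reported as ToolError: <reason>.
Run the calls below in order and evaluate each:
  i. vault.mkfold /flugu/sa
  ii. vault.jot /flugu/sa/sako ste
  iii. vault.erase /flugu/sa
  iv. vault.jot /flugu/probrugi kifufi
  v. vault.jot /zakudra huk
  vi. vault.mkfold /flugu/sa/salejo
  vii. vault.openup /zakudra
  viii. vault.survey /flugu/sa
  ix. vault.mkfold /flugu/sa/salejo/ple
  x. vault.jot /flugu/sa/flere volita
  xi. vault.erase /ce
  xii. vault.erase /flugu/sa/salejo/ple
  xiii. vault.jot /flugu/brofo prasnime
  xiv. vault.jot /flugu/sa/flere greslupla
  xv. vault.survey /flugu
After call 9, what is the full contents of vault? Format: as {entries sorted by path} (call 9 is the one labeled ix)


$ vault.mkfold p=/flugu/sa
  ok
$ vault.jot p=/flugu/sa/sako c=ste
  created
$ vault.erase p=/flugu/sa
  ToolError: not empty
$ vault.jot p=/flugu/probrugi c=kifufi
  created
$ vault.jot p=/zakudra c=huk
  created
$ vault.mkfold p=/flugu/sa/salejo
  ok
$ vault.openup p=/zakudra
  huk
$ vault.survey p=/flugu/sa
  [sako, salejo/]
$ vault.mkfold p=/flugu/sa/salejo/ple
  ok
$ vault.jot p=/flugu/sa/flere c=volita
  created
$ vault.erase p=/ce
  ok
$ vault.erase p=/flugu/sa/salejo/ple
  ok
$ vault.jot p=/flugu/brofo c=prasnime
  created
$ vault.jot p=/flugu/sa/flere c=greslupla
  overwrote
$ vault.survey p=/flugu
  [brofo, probrugi, sa/]

Answer: {ce=brafle, flugu/, flugu/probrugi=kifufi, flugu/sa/, flugu/sa/sako=ste, flugu/sa/salejo/, flugu/sa/salejo/ple/, zakudra=huk}


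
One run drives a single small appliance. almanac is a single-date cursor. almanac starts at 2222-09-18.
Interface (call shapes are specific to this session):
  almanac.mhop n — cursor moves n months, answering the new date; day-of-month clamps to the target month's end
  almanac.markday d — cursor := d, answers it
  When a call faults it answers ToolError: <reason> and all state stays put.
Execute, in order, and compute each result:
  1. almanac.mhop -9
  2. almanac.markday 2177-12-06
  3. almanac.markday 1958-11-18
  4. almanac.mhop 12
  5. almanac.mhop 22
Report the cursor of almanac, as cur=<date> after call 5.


Answer: cur=1961-09-18

Derivation:
Step: almanac.mhop[n: -9]
Result: 2221-12-18
Step: almanac.markday[d: 2177-12-06]
Result: 2177-12-06
Step: almanac.markday[d: 1958-11-18]
Result: 1958-11-18
Step: almanac.mhop[n: 12]
Result: 1959-11-18
Step: almanac.mhop[n: 22]
Result: 1961-09-18


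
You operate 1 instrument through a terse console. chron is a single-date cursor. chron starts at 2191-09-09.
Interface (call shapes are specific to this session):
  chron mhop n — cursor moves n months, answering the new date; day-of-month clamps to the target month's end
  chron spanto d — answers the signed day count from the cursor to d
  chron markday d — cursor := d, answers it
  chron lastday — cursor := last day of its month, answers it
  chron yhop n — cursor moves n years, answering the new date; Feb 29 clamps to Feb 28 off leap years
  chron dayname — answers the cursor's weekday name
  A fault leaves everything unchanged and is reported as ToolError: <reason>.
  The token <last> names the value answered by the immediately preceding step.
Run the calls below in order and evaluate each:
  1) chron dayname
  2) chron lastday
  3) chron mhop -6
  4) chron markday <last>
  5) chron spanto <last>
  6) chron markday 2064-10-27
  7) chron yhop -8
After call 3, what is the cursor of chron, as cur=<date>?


·→ chron dayname()
·← Friday
·→ chron lastday()
·← 2191-09-30
·→ chron mhop(n: -6)
·← 2191-03-30
·→ chron markday(d: <last>)
·← 2191-03-30
·→ chron spanto(d: <last>)
·← 0
·→ chron markday(d: 2064-10-27)
·← 2064-10-27
·→ chron yhop(n: -8)
·← 2056-10-27

Answer: cur=2191-03-30


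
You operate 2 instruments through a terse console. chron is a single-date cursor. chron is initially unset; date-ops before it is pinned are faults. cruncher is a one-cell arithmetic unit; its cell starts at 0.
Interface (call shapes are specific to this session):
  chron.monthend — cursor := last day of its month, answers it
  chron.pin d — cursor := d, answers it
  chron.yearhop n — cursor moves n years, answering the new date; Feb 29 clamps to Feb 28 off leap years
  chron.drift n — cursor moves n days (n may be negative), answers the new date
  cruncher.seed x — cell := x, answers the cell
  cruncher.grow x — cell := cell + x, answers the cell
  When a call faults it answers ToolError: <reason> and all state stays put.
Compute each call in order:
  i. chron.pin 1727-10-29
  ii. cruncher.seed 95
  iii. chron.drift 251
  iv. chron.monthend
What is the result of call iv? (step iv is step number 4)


Now I run chron.pin passing d→1727-10-29, yielding 1727-10-29.
I run cruncher.seed passing x→95, — result: 95.
Calling chron.drift passing n→251, → 1728-07-06.
I use chron.monthend, and get 1728-07-31.

Answer: 1728-07-31


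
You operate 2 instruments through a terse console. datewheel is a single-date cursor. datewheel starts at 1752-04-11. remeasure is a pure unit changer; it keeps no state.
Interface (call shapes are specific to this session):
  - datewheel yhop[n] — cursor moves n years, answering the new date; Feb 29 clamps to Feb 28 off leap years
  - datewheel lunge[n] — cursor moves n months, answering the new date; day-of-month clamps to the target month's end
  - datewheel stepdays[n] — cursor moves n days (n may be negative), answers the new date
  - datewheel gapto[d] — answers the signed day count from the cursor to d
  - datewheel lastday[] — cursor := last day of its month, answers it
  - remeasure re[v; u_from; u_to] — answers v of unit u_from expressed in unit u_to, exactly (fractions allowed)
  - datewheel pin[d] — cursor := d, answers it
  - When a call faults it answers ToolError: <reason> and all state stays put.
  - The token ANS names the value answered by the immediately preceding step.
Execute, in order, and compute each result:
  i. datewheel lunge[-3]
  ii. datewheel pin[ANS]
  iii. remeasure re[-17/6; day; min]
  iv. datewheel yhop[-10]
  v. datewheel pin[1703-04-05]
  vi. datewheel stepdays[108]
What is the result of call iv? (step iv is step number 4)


Answer: 1742-01-11

Derivation:
-- 1. datewheel lunge(n→-3) -> 1752-01-11
-- 2. datewheel pin(d→ANS) -> 1752-01-11
-- 3. remeasure re(v→-17/6, u_from→day, u_to→min) -> -4080
-- 4. datewheel yhop(n→-10) -> 1742-01-11
-- 5. datewheel pin(d→1703-04-05) -> 1703-04-05
-- 6. datewheel stepdays(n→108) -> 1703-07-22


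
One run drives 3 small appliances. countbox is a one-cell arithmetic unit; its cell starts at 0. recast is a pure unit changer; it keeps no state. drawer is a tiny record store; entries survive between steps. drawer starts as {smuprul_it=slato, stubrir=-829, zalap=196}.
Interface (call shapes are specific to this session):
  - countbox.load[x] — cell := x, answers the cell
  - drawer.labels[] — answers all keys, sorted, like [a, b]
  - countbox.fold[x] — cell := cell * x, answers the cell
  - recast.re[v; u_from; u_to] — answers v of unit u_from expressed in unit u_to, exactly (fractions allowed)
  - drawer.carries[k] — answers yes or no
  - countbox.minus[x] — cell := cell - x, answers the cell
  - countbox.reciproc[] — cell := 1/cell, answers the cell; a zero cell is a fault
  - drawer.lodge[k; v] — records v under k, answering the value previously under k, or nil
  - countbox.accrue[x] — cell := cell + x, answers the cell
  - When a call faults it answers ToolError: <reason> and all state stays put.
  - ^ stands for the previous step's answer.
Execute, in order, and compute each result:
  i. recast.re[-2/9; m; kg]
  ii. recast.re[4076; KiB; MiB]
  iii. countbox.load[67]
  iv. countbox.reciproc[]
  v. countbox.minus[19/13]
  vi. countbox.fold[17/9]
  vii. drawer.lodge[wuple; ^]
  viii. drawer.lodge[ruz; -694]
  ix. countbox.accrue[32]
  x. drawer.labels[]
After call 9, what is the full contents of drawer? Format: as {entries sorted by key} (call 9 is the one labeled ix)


Answer: {ruz=-694, smuprul_it=slato, stubrir=-829, wuple=-2380/871, zalap=196}

Derivation:
-- recast.re(v→-2/9, u_from→m, u_to→kg) ~> ToolError: incompatible units
-- recast.re(v→4076, u_from→KiB, u_to→MiB) ~> 1019/256
-- countbox.load(x→67) ~> 67
-- countbox.reciproc() ~> 1/67
-- countbox.minus(x→19/13) ~> -1260/871
-- countbox.fold(x→17/9) ~> -2380/871
-- drawer.lodge(k→wuple, v→^) ~> nil
-- drawer.lodge(k→ruz, v→-694) ~> nil
-- countbox.accrue(x→32) ~> 25492/871
-- drawer.labels() ~> [ruz, smuprul_it, stubrir, wuple, zalap]


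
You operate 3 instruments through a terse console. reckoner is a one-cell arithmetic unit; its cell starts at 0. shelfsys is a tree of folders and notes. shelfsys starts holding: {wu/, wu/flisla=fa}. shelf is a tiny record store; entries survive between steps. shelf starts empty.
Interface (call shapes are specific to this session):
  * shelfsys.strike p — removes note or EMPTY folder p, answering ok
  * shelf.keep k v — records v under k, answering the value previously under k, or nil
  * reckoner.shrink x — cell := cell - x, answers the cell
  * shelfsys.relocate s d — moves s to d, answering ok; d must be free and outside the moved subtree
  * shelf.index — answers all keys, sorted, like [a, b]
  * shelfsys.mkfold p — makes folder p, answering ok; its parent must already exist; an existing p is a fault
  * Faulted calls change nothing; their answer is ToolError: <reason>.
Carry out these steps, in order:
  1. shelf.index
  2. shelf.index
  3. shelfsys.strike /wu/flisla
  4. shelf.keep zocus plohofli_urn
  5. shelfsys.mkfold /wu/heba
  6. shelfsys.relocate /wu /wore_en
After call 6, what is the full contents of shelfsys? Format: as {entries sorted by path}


Act: index[]
Obs: []
Act: index[]
Obs: []
Act: strike[p→/wu/flisla]
Obs: ok
Act: keep[k→zocus; v→plohofli_urn]
Obs: nil
Act: mkfold[p→/wu/heba]
Obs: ok
Act: relocate[s→/wu; d→/wore_en]
Obs: ok

Answer: {wore_en/, wore_en/heba/}
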